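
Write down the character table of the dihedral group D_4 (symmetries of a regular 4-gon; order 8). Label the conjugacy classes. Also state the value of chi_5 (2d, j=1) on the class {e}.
Conjugacy classes: {e} of size 1, {r^2} of size 1, {r^1, r^3} of size 2, {s, sr^2, ...} of size 2, {sr, sr^3, ...} of size 2.
Character table:
  irrep \ class              {e} (size 1)  {r^2} (size 1)  {r^1, r^3} (size 2)  {s, sr^2, ...} (size 2)  {sr, sr^3, ...} (size 2)
  chi_1 (triv)               1             1               1                    1                        1                       
  chi_2 (sign: r->1, s->-1)  1             1               1                    -1                       -1                      
  chi_3 (r->-1, s->1)        1             1               -1                   1                        -1                      
  chi_4 (r->-1, s->-1)       1             1               -1                   -1                       1                       
  chi_5 (2d, j=1)            2             -2              0                    0                        0                       

Spot check: chi_5 (2d, j=1) on {e} = 2.

Proof sketch: D_4 has order 2*4 = 8 with 5 conjugacy classes, hence 5 irreducibles. Sum of squared dims 1 + 1 + 1 + 1 + 4 = 8 = |G|. Linear characters come from the abelianisation; the 2-dimensional irreps have character r^k -> 2*cos(2*pi*j*k/4), reflections -> 0.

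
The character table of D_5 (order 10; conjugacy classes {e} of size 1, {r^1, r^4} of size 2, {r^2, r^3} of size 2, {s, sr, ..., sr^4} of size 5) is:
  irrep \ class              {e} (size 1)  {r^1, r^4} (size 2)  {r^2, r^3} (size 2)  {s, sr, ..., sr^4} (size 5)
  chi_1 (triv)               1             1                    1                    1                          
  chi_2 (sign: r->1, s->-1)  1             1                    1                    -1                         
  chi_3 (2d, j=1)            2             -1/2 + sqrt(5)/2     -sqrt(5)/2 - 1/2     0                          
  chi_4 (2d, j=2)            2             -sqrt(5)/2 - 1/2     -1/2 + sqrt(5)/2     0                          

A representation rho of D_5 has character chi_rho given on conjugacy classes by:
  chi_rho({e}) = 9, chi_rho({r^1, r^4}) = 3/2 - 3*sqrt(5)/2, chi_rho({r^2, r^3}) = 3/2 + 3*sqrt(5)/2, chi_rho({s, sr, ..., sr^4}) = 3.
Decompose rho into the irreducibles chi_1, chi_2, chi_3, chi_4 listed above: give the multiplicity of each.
Multiplicities: chi_1: 3, chi_2: 0, chi_3: 0, chi_4: 3.

Reasoning: Use <chi_rho, chi> = (1/|G|) sum_C |C| * chi_rho(C) * conj(chi(C)) with |G| = 10 for each irreducible chi in the table:
  <chi_rho, chi_1> = (1/10)[1*(9)*conj(1) + 2*(3/2 - 3*sqrt(5)/2)*conj(1) + 2*(3/2 + 3*sqrt(5)/2)*conj(1) + 5*(3)*conj(1)]
      = (1/10)[(9) + (3 - 3*sqrt(5)) + (3 + 3*sqrt(5)) + (15)] = 30/10 = 3
  <chi_rho, chi_2> = (1/10)[1*(9)*conj(1) + 2*(3/2 - 3*sqrt(5)/2)*conj(1) + 2*(3/2 + 3*sqrt(5)/2)*conj(1) + 5*(3)*conj(-1)]
      = (1/10)[(9) + (3 - 3*sqrt(5)) + (3 + 3*sqrt(5)) + (-15)] = 0/10 = 0
  <chi_rho, chi_3> = (1/10)[1*(9)*conj(2) + 2*(3/2 - 3*sqrt(5)/2)*conj(-1/2 + sqrt(5)/2) + 2*(3/2 + 3*sqrt(5)/2)*conj(-sqrt(5)/2 - 1/2) + 5*(3)*conj(0)]
      = (1/10)[(18) + (-9 + 3*sqrt(5)) + (-9 - 3*sqrt(5)) + (0)] = 0/10 = 0
  <chi_rho, chi_4> = (1/10)[1*(9)*conj(2) + 2*(3/2 - 3*sqrt(5)/2)*conj(-sqrt(5)/2 - 1/2) + 2*(3/2 + 3*sqrt(5)/2)*conj(-1/2 + sqrt(5)/2) + 5*(3)*conj(0)]
      = (1/10)[(18) + (6) + (6) + (0)] = 30/10 = 3
Dimension check: dim(rho) = sum (mult * dim) = 3*1 + 0*1 + 0*2 + 3*2 = 9 = chi_rho(e) = 9.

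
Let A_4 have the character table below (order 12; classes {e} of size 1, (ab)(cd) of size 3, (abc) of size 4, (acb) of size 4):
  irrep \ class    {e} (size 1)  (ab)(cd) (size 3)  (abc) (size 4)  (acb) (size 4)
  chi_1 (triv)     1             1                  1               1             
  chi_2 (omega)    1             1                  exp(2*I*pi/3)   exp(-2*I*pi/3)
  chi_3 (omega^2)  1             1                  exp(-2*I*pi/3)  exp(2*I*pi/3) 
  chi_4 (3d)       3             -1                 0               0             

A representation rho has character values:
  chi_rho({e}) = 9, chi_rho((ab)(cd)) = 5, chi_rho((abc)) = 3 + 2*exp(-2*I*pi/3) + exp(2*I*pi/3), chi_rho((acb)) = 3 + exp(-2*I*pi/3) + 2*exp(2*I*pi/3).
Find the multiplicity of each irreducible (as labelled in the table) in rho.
Multiplicities: chi_1: 3, chi_2: 1, chi_3: 2, chi_4: 1.

Derivation: Use <chi_rho, chi> = (1/|G|) sum_C |C| * chi_rho(C) * conj(chi(C)) with |G| = 12 for each irreducible chi in the table:
  <chi_rho, chi_1> = (1/12)[1*(9)*conj(1) + 3*(5)*conj(1) + 4*(3 + 2*exp(-2*I*pi/3) + exp(2*I*pi/3))*conj(1) + 4*(3 + exp(-2*I*pi/3) + 2*exp(2*I*pi/3))*conj(1)]
      = (1/12)[(9) + (15) + (12 + 8*exp(-2*I*pi/3) + 4*exp(2*I*pi/3)) + (12 + 4*exp(-2*I*pi/3) + 8*exp(2*I*pi/3))] = 36/12 = 3
  <chi_rho, chi_2> = (1/12)[1*(9)*conj(1) + 3*(5)*conj(1) + 4*(3 + 2*exp(-2*I*pi/3) + exp(2*I*pi/3))*conj(exp(2*I*pi/3)) + 4*(3 + exp(-2*I*pi/3) + 2*exp(2*I*pi/3))*conj(exp(-2*I*pi/3))]
      = (1/12)[(9) + (15) + (4 + 12*exp(-2*I*pi/3) + 8*exp(2*I*pi/3)) + (4 + 8*exp(-2*I*pi/3) + 12*exp(2*I*pi/3))] = 12/12 = 1
  <chi_rho, chi_3> = (1/12)[1*(9)*conj(1) + 3*(5)*conj(1) + 4*(3 + 2*exp(-2*I*pi/3) + exp(2*I*pi/3))*conj(exp(-2*I*pi/3)) + 4*(3 + exp(-2*I*pi/3) + 2*exp(2*I*pi/3))*conj(exp(2*I*pi/3))]
      = (1/12)[(9) + (15) + (8 + 4*exp(-2*I*pi/3) + 12*exp(2*I*pi/3)) + (8 + 12*exp(-2*I*pi/3) + 4*exp(2*I*pi/3))] = 24/12 = 2
  <chi_rho, chi_4> = (1/12)[1*(9)*conj(3) + 3*(5)*conj(-1) + 4*(3 + 2*exp(-2*I*pi/3) + exp(2*I*pi/3))*conj(0) + 4*(3 + exp(-2*I*pi/3) + 2*exp(2*I*pi/3))*conj(0)]
      = (1/12)[(27) + (-15) + (0) + (0)] = 12/12 = 1
(Exp terms are combined using exp(i*s)*conj(exp(i*t)) = exp(i*(s-t)), and sums of them are collapsed using the identity that for every m > 1 the m distinct m-th roots of unity sum to 0, e.g. 1 + exp(2*I*pi/3) + exp(-2*I*pi/3) = 0.)
Dimension check: dim(rho) = sum (mult * dim) = 3*1 + 1*1 + 2*1 + 1*3 = 9 = chi_rho(e) = 9.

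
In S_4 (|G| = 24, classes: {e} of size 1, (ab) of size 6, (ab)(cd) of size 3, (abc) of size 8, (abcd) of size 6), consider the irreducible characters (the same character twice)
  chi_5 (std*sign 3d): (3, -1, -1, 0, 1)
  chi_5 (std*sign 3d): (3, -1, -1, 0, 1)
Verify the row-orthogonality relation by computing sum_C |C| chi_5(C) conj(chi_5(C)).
Sum = 24 = |G| = 24; so <chi_5, chi_5> = 1 (norm-1 confirms irreducibility).

Why: Compute term by term over conjugacy classes (|C| * chi_5(C) * conj(chi_5(C))):
  1*(3)*conj(3) + 6*(-1)*conj(-1) + 3*(-1)*conj(-1) + 8*(0)*conj(0) + 6*(1)*conj(1)
  = (9) + (6) + (3) + (0) + (6)
  = 24.
Dividing by |G| = 24 gives 24/24 = 1, matching the row-orthogonality relation <chi_5, chi_5> = [chi_5 = chi_5].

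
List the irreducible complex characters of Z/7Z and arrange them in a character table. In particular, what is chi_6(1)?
Character table of Z/7Z (irreps indexed chi_0,...,chi_6 with chi_k(m) = zeta_7^(k*m), zeta_7 = exp(2*pi*i/7)):
  irrep \ class  {0} (size 1)  {1} (size 1)    {2} (size 1)    {3} (size 1)    {4} (size 1)    {5} (size 1)    {6} (size 1)  
  chi_0          1             1               1               1               1               1               1             
  chi_1          1             exp(2*I*pi/7)   exp(4*I*pi/7)   exp(6*I*pi/7)   exp(-6*I*pi/7)  exp(-4*I*pi/7)  exp(-2*I*pi/7)
  chi_2          1             exp(4*I*pi/7)   exp(-6*I*pi/7)  exp(-2*I*pi/7)  exp(2*I*pi/7)   exp(6*I*pi/7)   exp(-4*I*pi/7)
  chi_3          1             exp(6*I*pi/7)   exp(-2*I*pi/7)  exp(4*I*pi/7)   exp(-4*I*pi/7)  exp(2*I*pi/7)   exp(-6*I*pi/7)
  chi_4          1             exp(-6*I*pi/7)  exp(2*I*pi/7)   exp(-4*I*pi/7)  exp(4*I*pi/7)   exp(-2*I*pi/7)  exp(6*I*pi/7) 
  chi_5          1             exp(-4*I*pi/7)  exp(6*I*pi/7)   exp(2*I*pi/7)   exp(-2*I*pi/7)  exp(-6*I*pi/7)  exp(4*I*pi/7) 
  chi_6          1             exp(-2*I*pi/7)  exp(-4*I*pi/7)  exp(-6*I*pi/7)  exp(6*I*pi/7)   exp(4*I*pi/7)   exp(2*I*pi/7) 

Spot check: chi_6(1) = zeta_7^(6*1) = zeta_7^6 = exp(-2*I*pi/7).

Derivation: Z/7Z is abelian, so all 7 irreducible complex representations are 1-dimensional. They are given by chi_k(m) = zeta_7^(k*m) for k = 0,...,6. Row orthogonality: sum_m chi_k(m) conj(chi_l(m)) = 7 * [k = l].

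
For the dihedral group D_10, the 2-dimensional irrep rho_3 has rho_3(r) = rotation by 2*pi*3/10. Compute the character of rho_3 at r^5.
chi_{rho_3}(r^5) = 2*cos(2*pi*3*5/10) = -2

Proof sketch: rho_3(r^5) is rotation by angle 2*pi*3*5/10, whose trace is 2*cos(2*pi*3*5/10) = -2.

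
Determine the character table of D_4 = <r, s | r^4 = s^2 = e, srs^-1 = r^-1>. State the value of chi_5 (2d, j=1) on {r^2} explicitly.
Conjugacy classes: {e} of size 1, {r^2} of size 1, {r^1, r^3} of size 2, {s, sr^2, ...} of size 2, {sr, sr^3, ...} of size 2.
Character table:
  irrep \ class              {e} (size 1)  {r^2} (size 1)  {r^1, r^3} (size 2)  {s, sr^2, ...} (size 2)  {sr, sr^3, ...} (size 2)
  chi_1 (triv)               1             1               1                    1                        1                       
  chi_2 (sign: r->1, s->-1)  1             1               1                    -1                       -1                      
  chi_3 (r->-1, s->1)        1             1               -1                   1                        -1                      
  chi_4 (r->-1, s->-1)       1             1               -1                   -1                       1                       
  chi_5 (2d, j=1)            2             -2              0                    0                        0                       

Spot check: chi_5 (2d, j=1) on {r^2} = -2.

Reasoning: D_4 has order 2*4 = 8 with 5 conjugacy classes, hence 5 irreducibles. Sum of squared dims 1 + 1 + 1 + 1 + 4 = 8 = |G|. Linear characters come from the abelianisation; the 2-dimensional irreps have character r^k -> 2*cos(2*pi*j*k/4), reflections -> 0.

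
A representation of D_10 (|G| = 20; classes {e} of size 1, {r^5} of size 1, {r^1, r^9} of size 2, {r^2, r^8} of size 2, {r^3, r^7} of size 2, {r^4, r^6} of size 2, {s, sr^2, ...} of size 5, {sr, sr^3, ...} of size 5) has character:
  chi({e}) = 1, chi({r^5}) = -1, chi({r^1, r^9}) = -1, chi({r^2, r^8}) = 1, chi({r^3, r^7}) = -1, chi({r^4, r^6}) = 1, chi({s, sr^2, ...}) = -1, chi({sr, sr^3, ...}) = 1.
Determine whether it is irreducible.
Irreducible: <chi, chi> = 1.

Proof sketch: <chi, chi> = (1/|G|) sum_C |C| * |chi(C)|^2 = (1/20)[1*|1|^2 + 1*|-1|^2 + 2*|-1|^2 + 2*|1|^2 + 2*|-1|^2 + 2*|1|^2 + 5*|-1|^2 + 5*|1|^2]
  = (1/20)[(1) + (1) + (2) + (2) + (2) + (2) + (5) + (5)] = 20/20 = 1.
A character is irreducible iff <chi, chi> = 1, so this representation is irreducible.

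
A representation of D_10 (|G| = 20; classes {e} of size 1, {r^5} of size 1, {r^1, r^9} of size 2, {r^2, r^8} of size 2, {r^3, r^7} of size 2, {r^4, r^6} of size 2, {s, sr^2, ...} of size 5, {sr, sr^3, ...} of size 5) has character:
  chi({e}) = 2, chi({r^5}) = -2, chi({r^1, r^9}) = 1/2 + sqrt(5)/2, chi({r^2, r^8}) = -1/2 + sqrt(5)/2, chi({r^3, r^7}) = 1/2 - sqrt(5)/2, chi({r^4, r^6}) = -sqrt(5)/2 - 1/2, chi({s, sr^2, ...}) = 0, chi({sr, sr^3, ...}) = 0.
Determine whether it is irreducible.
Irreducible: <chi, chi> = 1.

Justification: <chi, chi> = (1/|G|) sum_C |C| * |chi(C)|^2 = (1/20)[1*|2|^2 + 1*|-2|^2 + 2*|1/2 + sqrt(5)/2|^2 + 2*|-1/2 + sqrt(5)/2|^2 + 2*|1/2 - sqrt(5)/2|^2 + 2*|-sqrt(5)/2 - 1/2|^2 + 5*|0|^2 + 5*|0|^2]
  = (1/20)[(4) + (4) + (sqrt(5) + 3) + (3 - sqrt(5)) + (3 - sqrt(5)) + (sqrt(5) + 3) + (0) + (0)] = 20/20 = 1.
A character is irreducible iff <chi, chi> = 1, so this representation is irreducible.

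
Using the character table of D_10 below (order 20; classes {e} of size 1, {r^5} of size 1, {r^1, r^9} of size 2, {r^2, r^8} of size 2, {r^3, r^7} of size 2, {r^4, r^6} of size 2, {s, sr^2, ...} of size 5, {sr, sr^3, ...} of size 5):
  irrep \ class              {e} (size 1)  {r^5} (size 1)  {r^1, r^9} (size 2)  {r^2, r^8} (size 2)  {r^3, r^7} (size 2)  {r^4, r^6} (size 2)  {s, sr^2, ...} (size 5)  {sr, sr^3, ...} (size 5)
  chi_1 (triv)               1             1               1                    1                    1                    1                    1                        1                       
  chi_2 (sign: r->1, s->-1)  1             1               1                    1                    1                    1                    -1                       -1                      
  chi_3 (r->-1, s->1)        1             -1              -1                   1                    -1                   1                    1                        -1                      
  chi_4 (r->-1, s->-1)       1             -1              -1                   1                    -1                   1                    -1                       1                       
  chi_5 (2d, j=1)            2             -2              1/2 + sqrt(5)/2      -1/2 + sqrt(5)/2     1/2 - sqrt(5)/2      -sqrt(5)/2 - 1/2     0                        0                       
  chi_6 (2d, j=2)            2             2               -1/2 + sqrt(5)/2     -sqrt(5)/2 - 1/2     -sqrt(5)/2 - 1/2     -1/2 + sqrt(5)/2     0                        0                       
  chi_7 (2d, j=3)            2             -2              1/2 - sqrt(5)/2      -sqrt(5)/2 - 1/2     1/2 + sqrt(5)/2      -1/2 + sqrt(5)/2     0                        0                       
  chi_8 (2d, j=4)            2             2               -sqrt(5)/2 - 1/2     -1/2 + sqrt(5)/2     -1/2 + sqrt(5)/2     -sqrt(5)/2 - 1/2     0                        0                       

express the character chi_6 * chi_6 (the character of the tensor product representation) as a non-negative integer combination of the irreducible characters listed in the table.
chi_6 tensor chi_6 = chi_1 + chi_2 + chi_8 (all other irreducibles have multiplicity 0).

Justification: The character of a tensor product is the pointwise product (chi_6 * chi_6)(C) = chi_6(C) * chi_6(C):
  {e}: (2)*(2), {r^5}: (2)*(2), {r^1, r^9}: (-1/2 + sqrt(5)/2)*(-1/2 + sqrt(5)/2), {r^2, r^8}: (-sqrt(5)/2 - 1/2)*(-sqrt(5)/2 - 1/2), {r^3, r^7}: (-sqrt(5)/2 - 1/2)*(-sqrt(5)/2 - 1/2), {r^4, r^6}: (-1/2 + sqrt(5)/2)*(-1/2 + sqrt(5)/2), {s, sr^2, ...}: (0)*(0), {sr, sr^3, ...}: (0)*(0)
so (chi_6 * chi_6) takes values
  {e} -> 4, {r^5} -> 4, {r^1, r^9} -> 3/2 - sqrt(5)/2, {r^2, r^8} -> sqrt(5)/2 + 3/2, {r^3, r^7} -> sqrt(5)/2 + 3/2, {r^4, r^6} -> 3/2 - sqrt(5)/2, {s, sr^2, ...} -> 0, {sr, sr^3, ...} -> 0.
Now take the inner product of this character with each irreducible chi from the table, <chi_6*chi_6, chi> = (1/20) sum_C |C| (chi_6*chi_6)(C) conj(chi(C)):
  <chi_6*chi_6, chi_1> = (1/20)[1*(4)*conj(1) + 1*(4)*conj(1) + 2*(3/2 - sqrt(5)/2)*conj(1) + 2*(sqrt(5)/2 + 3/2)*conj(1) + 2*(sqrt(5)/2 + 3/2)*conj(1) + 2*(3/2 - sqrt(5)/2)*conj(1) + 5*(0)*conj(1) + 5*(0)*conj(1)]
      = (1/20)[(4) + (4) + (3 - sqrt(5)) + (sqrt(5) + 3) + (sqrt(5) + 3) + (3 - sqrt(5)) + (0) + (0)] = 20/20 = 1
  <chi_6*chi_6, chi_2> = (1/20)[1*(4)*conj(1) + 1*(4)*conj(1) + 2*(3/2 - sqrt(5)/2)*conj(1) + 2*(sqrt(5)/2 + 3/2)*conj(1) + 2*(sqrt(5)/2 + 3/2)*conj(1) + 2*(3/2 - sqrt(5)/2)*conj(1) + 5*(0)*conj(-1) + 5*(0)*conj(-1)]
      = (1/20)[(4) + (4) + (3 - sqrt(5)) + (sqrt(5) + 3) + (sqrt(5) + 3) + (3 - sqrt(5)) + (0) + (0)] = 20/20 = 1
  <chi_6*chi_6, chi_3> = (1/20)[1*(4)*conj(1) + 1*(4)*conj(-1) + 2*(3/2 - sqrt(5)/2)*conj(-1) + 2*(sqrt(5)/2 + 3/2)*conj(1) + 2*(sqrt(5)/2 + 3/2)*conj(-1) + 2*(3/2 - sqrt(5)/2)*conj(1) + 5*(0)*conj(1) + 5*(0)*conj(-1)]
      = (1/20)[(4) + (-4) + (-3 + sqrt(5)) + (sqrt(5) + 3) + (-3 - sqrt(5)) + (3 - sqrt(5)) + (0) + (0)] = 0/20 = 0
  <chi_6*chi_6, chi_4> = (1/20)[1*(4)*conj(1) + 1*(4)*conj(-1) + 2*(3/2 - sqrt(5)/2)*conj(-1) + 2*(sqrt(5)/2 + 3/2)*conj(1) + 2*(sqrt(5)/2 + 3/2)*conj(-1) + 2*(3/2 - sqrt(5)/2)*conj(1) + 5*(0)*conj(-1) + 5*(0)*conj(1)]
      = (1/20)[(4) + (-4) + (-3 + sqrt(5)) + (sqrt(5) + 3) + (-3 - sqrt(5)) + (3 - sqrt(5)) + (0) + (0)] = 0/20 = 0
  <chi_6*chi_6, chi_5> = (1/20)[1*(4)*conj(2) + 1*(4)*conj(-2) + 2*(3/2 - sqrt(5)/2)*conj(1/2 + sqrt(5)/2) + 2*(sqrt(5)/2 + 3/2)*conj(-1/2 + sqrt(5)/2) + 2*(sqrt(5)/2 + 3/2)*conj(1/2 - sqrt(5)/2) + 2*(3/2 - sqrt(5)/2)*conj(-sqrt(5)/2 - 1/2) + 5*(0)*conj(0) + 5*(0)*conj(0)]
      = (1/20)[(8) + (-8) + (-1 + sqrt(5)) + (1 + sqrt(5)) + (-sqrt(5) - 1) + (1 - sqrt(5)) + (0) + (0)] = 0/20 = 0
  <chi_6*chi_6, chi_6> = (1/20)[1*(4)*conj(2) + 1*(4)*conj(2) + 2*(3/2 - sqrt(5)/2)*conj(-1/2 + sqrt(5)/2) + 2*(sqrt(5)/2 + 3/2)*conj(-sqrt(5)/2 - 1/2) + 2*(sqrt(5)/2 + 3/2)*conj(-sqrt(5)/2 - 1/2) + 2*(3/2 - sqrt(5)/2)*conj(-1/2 + sqrt(5)/2) + 5*(0)*conj(0) + 5*(0)*conj(0)]
      = (1/20)[(8) + (8) + (-4 + 2*sqrt(5)) + (-2*sqrt(5) - 4) + (-2*sqrt(5) - 4) + (-4 + 2*sqrt(5)) + (0) + (0)] = 0/20 = 0
  <chi_6*chi_6, chi_7> = (1/20)[1*(4)*conj(2) + 1*(4)*conj(-2) + 2*(3/2 - sqrt(5)/2)*conj(1/2 - sqrt(5)/2) + 2*(sqrt(5)/2 + 3/2)*conj(-sqrt(5)/2 - 1/2) + 2*(sqrt(5)/2 + 3/2)*conj(1/2 + sqrt(5)/2) + 2*(3/2 - sqrt(5)/2)*conj(-1/2 + sqrt(5)/2) + 5*(0)*conj(0) + 5*(0)*conj(0)]
      = (1/20)[(8) + (-8) + (4 - 2*sqrt(5)) + (-2*sqrt(5) - 4) + (4 + 2*sqrt(5)) + (-4 + 2*sqrt(5)) + (0) + (0)] = 0/20 = 0
  <chi_6*chi_6, chi_8> = (1/20)[1*(4)*conj(2) + 1*(4)*conj(2) + 2*(3/2 - sqrt(5)/2)*conj(-sqrt(5)/2 - 1/2) + 2*(sqrt(5)/2 + 3/2)*conj(-1/2 + sqrt(5)/2) + 2*(sqrt(5)/2 + 3/2)*conj(-1/2 + sqrt(5)/2) + 2*(3/2 - sqrt(5)/2)*conj(-sqrt(5)/2 - 1/2) + 5*(0)*conj(0) + 5*(0)*conj(0)]
      = (1/20)[(8) + (8) + (1 - sqrt(5)) + (1 + sqrt(5)) + (1 + sqrt(5)) + (1 - sqrt(5)) + (0) + (0)] = 20/20 = 1
Hence the multiplicities are chi_1: 1, chi_2: 1, chi_8: 1. Dimension check: dim(chi_6)*dim(chi_6) = 2*2 = 4 and sum (mult * dim) = 1*1 + 1*1 + 1*2 = 4.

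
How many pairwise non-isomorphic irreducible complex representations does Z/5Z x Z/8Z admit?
40

Why: The number of irreducible complex representations of a finite group equals its number of conjugacy classes. Z/5Z x Z/8Z is abelian of order 40, so every element is its own conjugacy class: 40 classes, so Z/5Z x Z/8Z (order 40) has exactly 40 irreducible complex representations.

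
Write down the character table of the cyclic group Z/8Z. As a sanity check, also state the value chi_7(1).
Character table of Z/8Z (irreps indexed chi_0,...,chi_7 with chi_k(m) = zeta_8^(k*m), zeta_8 = exp(2*pi*i/8)):
  irrep \ class  {0} (size 1)  {1} (size 1)    {2} (size 1)  {3} (size 1)    {4} (size 1)  {5} (size 1)    {6} (size 1)  {7} (size 1)  
  chi_0          1             1               1             1               1             1               1             1             
  chi_1          1             exp(I*pi/4)     I             exp(3*I*pi/4)   -1            exp(-3*I*pi/4)  -I            exp(-I*pi/4)  
  chi_2          1             I               -1            -I              1             I               -1            -I            
  chi_3          1             exp(3*I*pi/4)   -I            exp(I*pi/4)     -1            exp(-I*pi/4)    I             exp(-3*I*pi/4)
  chi_4          1             -1              1             -1              1             -1              1             -1            
  chi_5          1             exp(-3*I*pi/4)  I             exp(-I*pi/4)    -1            exp(I*pi/4)     -I            exp(3*I*pi/4) 
  chi_6          1             -I              -1            I               1             -I              -1            I             
  chi_7          1             exp(-I*pi/4)    -I            exp(-3*I*pi/4)  -1            exp(3*I*pi/4)   I             exp(I*pi/4)   

Spot check: chi_7(1) = zeta_8^(7*1) = zeta_8^7 = exp(-I*pi/4).

Reasoning: Z/8Z is abelian, so all 8 irreducible complex representations are 1-dimensional. They are given by chi_k(m) = zeta_8^(k*m) for k = 0,...,7. Row orthogonality: sum_m chi_k(m) conj(chi_l(m)) = 8 * [k = l].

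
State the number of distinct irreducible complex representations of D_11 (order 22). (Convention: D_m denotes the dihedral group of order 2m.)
7

Argument: The number of irreducible complex representations of a finite group equals its number of conjugacy classes. D_11 has 7 conjugacy classes ((n+3)/2 for n odd), so D_11 (order 22) has exactly 7 irreducible complex representations.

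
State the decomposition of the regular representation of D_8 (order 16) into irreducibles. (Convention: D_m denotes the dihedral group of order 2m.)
Each irreducible V_i of dimension d_i appears with multiplicity d_i, i.e. rho_reg = (direct sum over all irreducibles V_i) d_i V_i. The irreducible dimensions for D_8 are 1, 1, 1, 1, 2, 2, 2: 4 irreducibles of dimension 1, each with multiplicity 1; 3 irreducibles of dimension 2, each with multiplicity 2. Total dimension 4*1*1 + 3*2*2 = 16 = |G|.

Derivation: General theorem: in the regular representation of a finite group G, each irreducible appears with multiplicity equal to its dimension. Check: dim(rho_reg) = sum d_i^2 = 1 + 1 + 1 + 1 + 4 + 4 + 4 = 16 = |G|.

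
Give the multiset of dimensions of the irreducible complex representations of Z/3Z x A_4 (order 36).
Dimensions: 1, 1, 1, 1, 1, 1, 1, 1, 1, 3, 3, 3

Derivation: There are 12 irreducibles (= number of conjugacy classes). Their dimensions d_i satisfy sum d_i^2 = |G| = 36: 1 + 1 + 1 + 1 + 1 + 1 + 1 + 1 + 1 + 9 + 9 + 9 = 36. (For the product with Z/3Z: each of the 3 1-dim characters of Z/3Z tensors with each irrep of A_4, giving 3 copies of each A_4-dimension.)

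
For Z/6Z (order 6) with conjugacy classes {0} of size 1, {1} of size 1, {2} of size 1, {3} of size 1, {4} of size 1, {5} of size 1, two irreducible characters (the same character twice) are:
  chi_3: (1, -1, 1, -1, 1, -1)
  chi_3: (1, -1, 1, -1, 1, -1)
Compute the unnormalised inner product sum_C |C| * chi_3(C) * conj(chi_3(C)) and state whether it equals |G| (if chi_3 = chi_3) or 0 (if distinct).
Sum = 6 = |G| = 6; so <chi_3, chi_3> = 1 (norm-1 confirms irreducibility).

Explanation: Compute term by term over conjugacy classes (|C| * chi_3(C) * conj(chi_3(C))):
  1*(1)*conj(1) + 1*(-1)*conj(-1) + 1*(1)*conj(1) + 1*(-1)*conj(-1) + 1*(1)*conj(1) + 1*(-1)*conj(-1)
  = (1) + (1) + (1) + (1) + (1) + (1)
  = 6.
(Exp terms are combined using exp(i*s)*conj(exp(i*t)) = exp(i*(s-t)), and sums of them are collapsed using the identity that for every m > 1 the m distinct m-th roots of unity sum to 0, e.g. 1 + exp(2*I*pi/3) + exp(-2*I*pi/3) = 0.)
Dividing by |G| = 6 gives 6/6 = 1, matching the row-orthogonality relation <chi_3, chi_3> = [chi_3 = chi_3].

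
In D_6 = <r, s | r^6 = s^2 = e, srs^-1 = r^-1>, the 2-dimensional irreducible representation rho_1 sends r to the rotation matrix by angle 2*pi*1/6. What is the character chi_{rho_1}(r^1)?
chi_{rho_1}(r^1) = 2*cos(2*pi*1*1/6) = 1

Reasoning: rho_1(r^1) is rotation by angle 2*pi*1*1/6, whose trace is 2*cos(2*pi*1*1/6) = 1.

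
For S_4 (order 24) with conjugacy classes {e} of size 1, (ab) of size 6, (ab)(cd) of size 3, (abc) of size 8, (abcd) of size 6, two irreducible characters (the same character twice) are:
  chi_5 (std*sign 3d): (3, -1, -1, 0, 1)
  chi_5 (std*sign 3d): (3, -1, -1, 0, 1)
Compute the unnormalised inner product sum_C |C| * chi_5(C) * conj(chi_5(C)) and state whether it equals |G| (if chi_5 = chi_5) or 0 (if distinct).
Sum = 24 = |G| = 24; so <chi_5, chi_5> = 1 (norm-1 confirms irreducibility).

Explanation: Compute term by term over conjugacy classes (|C| * chi_5(C) * conj(chi_5(C))):
  1*(3)*conj(3) + 6*(-1)*conj(-1) + 3*(-1)*conj(-1) + 8*(0)*conj(0) + 6*(1)*conj(1)
  = (9) + (6) + (3) + (0) + (6)
  = 24.
Dividing by |G| = 24 gives 24/24 = 1, matching the row-orthogonality relation <chi_5, chi_5> = [chi_5 = chi_5].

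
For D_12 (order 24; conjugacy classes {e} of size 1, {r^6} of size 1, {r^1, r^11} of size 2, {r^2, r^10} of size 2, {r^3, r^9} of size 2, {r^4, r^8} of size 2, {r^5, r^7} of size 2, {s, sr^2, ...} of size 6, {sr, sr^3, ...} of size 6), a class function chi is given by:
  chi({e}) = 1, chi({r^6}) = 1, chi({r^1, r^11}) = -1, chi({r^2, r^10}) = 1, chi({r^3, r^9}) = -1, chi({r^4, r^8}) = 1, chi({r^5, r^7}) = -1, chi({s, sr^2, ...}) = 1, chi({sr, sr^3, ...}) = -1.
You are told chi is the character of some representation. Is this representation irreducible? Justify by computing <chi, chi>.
Irreducible: <chi, chi> = 1.

Working: <chi, chi> = (1/|G|) sum_C |C| * |chi(C)|^2 = (1/24)[1*|1|^2 + 1*|1|^2 + 2*|-1|^2 + 2*|1|^2 + 2*|-1|^2 + 2*|1|^2 + 2*|-1|^2 + 6*|1|^2 + 6*|-1|^2]
  = (1/24)[(1) + (1) + (2) + (2) + (2) + (2) + (2) + (6) + (6)] = 24/24 = 1.
A character is irreducible iff <chi, chi> = 1, so this representation is irreducible.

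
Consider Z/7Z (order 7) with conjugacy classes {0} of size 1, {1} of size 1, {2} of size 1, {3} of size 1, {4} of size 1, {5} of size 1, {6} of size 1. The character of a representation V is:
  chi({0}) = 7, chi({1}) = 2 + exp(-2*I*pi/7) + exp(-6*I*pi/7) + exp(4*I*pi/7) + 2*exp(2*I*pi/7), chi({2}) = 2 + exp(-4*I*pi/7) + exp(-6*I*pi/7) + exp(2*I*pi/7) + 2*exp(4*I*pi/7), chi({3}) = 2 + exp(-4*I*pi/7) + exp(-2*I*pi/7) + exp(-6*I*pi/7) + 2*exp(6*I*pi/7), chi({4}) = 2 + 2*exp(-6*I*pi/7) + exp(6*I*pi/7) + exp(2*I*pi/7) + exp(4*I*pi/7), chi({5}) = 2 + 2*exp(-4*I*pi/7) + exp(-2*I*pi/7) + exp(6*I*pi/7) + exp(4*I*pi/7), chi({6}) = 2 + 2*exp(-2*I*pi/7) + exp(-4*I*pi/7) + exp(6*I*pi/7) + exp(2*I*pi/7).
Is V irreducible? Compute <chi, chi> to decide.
Not irreducible (reducible): <chi, chi> = 11 > 1.

Derivation: <chi, chi> = (1/|G|) sum_C |C| * |chi(C)|^2 = (1/7)[1*|7|^2 + 1*|2 + exp(-2*I*pi/7) + exp(-6*I*pi/7) + exp(4*I*pi/7) + 2*exp(2*I*pi/7)|^2 + 1*|2 + exp(-4*I*pi/7) + exp(-6*I*pi/7) + exp(2*I*pi/7) + 2*exp(4*I*pi/7)|^2 + 1*|2 + exp(-4*I*pi/7) + exp(-2*I*pi/7) + exp(-6*I*pi/7) + 2*exp(6*I*pi/7)|^2 + 1*|2 + 2*exp(-6*I*pi/7) + exp(6*I*pi/7) + exp(2*I*pi/7) + exp(4*I*pi/7)|^2 + 1*|2 + 2*exp(-4*I*pi/7) + exp(-2*I*pi/7) + exp(6*I*pi/7) + exp(4*I*pi/7)|^2 + 1*|2 + 2*exp(-2*I*pi/7) + exp(-4*I*pi/7) + exp(6*I*pi/7) + exp(2*I*pi/7)|^2]
  = (1/7)[(49) + (11 + 8*exp(-2*I*pi/7) + 6*exp(-4*I*pi/7) + 5*exp(-6*I*pi/7) + 5*exp(6*I*pi/7) + 6*exp(4*I*pi/7) + 8*exp(2*I*pi/7)) + (11 + 8*exp(-4*I*pi/7) + 5*exp(-2*I*pi/7) + 6*exp(-6*I*pi/7) + 6*exp(6*I*pi/7) + 5*exp(2*I*pi/7) + 8*exp(4*I*pi/7)) + (11 + 5*exp(-4*I*pi/7) + 6*exp(-2*I*pi/7) + 8*exp(-6*I*pi/7) + 8*exp(6*I*pi/7) + 6*exp(2*I*pi/7) + 5*exp(4*I*pi/7)) + (11 + 5*exp(-4*I*pi/7) + 6*exp(-2*I*pi/7) + 8*exp(-6*I*pi/7) + 8*exp(6*I*pi/7) + 6*exp(2*I*pi/7) + 5*exp(4*I*pi/7)) + (11 + 8*exp(-4*I*pi/7) + 5*exp(-2*I*pi/7) + 6*exp(-6*I*pi/7) + 6*exp(6*I*pi/7) + 5*exp(2*I*pi/7) + 8*exp(4*I*pi/7)) + (11 + 8*exp(-2*I*pi/7) + 6*exp(-4*I*pi/7) + 5*exp(-6*I*pi/7) + 5*exp(6*I*pi/7) + 6*exp(4*I*pi/7) + 8*exp(2*I*pi/7))] = 77/7 = 11.
(Exp terms are combined using exp(i*s)*conj(exp(i*t)) = exp(i*(s-t)), and sums of them are collapsed using the identity that for every m > 1 the m distinct m-th roots of unity sum to 0, e.g. 1 + exp(2*I*pi/3) + exp(-2*I*pi/3) = 0.)
A character is irreducible iff <chi, chi> = 1, so this representation is reducible.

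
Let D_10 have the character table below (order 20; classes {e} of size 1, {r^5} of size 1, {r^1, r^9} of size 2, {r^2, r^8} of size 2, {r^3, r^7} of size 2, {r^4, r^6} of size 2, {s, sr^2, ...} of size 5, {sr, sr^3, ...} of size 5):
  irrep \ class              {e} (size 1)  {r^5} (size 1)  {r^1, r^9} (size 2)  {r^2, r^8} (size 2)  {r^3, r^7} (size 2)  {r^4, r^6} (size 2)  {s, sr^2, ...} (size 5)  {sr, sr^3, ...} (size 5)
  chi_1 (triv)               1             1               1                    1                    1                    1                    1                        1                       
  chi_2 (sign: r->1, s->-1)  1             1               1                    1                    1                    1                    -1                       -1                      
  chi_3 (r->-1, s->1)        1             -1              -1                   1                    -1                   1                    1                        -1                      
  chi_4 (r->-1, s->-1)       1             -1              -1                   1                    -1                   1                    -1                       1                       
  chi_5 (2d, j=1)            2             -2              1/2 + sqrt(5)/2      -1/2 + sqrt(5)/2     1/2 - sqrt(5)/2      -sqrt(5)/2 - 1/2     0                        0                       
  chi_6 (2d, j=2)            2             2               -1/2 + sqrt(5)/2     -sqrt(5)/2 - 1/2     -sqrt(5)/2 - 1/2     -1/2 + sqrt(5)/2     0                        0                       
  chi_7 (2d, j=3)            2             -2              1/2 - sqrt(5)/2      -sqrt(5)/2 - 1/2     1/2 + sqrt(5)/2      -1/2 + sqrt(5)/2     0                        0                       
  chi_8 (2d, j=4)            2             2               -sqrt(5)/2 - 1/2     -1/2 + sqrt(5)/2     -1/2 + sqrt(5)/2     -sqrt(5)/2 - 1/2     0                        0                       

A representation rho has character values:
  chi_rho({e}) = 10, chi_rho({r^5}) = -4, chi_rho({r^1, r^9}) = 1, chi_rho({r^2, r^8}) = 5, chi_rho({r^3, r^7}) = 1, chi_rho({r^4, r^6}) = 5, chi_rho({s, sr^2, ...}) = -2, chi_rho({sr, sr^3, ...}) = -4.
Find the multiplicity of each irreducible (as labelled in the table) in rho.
Multiplicities: chi_1: 0, chi_2: 3, chi_3: 2, chi_4: 1, chi_5: 1, chi_6: 0, chi_7: 1, chi_8: 0.

Explanation: Use <chi_rho, chi> = (1/|G|) sum_C |C| * chi_rho(C) * conj(chi(C)) with |G| = 20 for each irreducible chi in the table:
  <chi_rho, chi_1> = (1/20)[1*(10)*conj(1) + 1*(-4)*conj(1) + 2*(1)*conj(1) + 2*(5)*conj(1) + 2*(1)*conj(1) + 2*(5)*conj(1) + 5*(-2)*conj(1) + 5*(-4)*conj(1)]
      = (1/20)[(10) + (-4) + (2) + (10) + (2) + (10) + (-10) + (-20)] = 0/20 = 0
  <chi_rho, chi_2> = (1/20)[1*(10)*conj(1) + 1*(-4)*conj(1) + 2*(1)*conj(1) + 2*(5)*conj(1) + 2*(1)*conj(1) + 2*(5)*conj(1) + 5*(-2)*conj(-1) + 5*(-4)*conj(-1)]
      = (1/20)[(10) + (-4) + (2) + (10) + (2) + (10) + (10) + (20)] = 60/20 = 3
  <chi_rho, chi_3> = (1/20)[1*(10)*conj(1) + 1*(-4)*conj(-1) + 2*(1)*conj(-1) + 2*(5)*conj(1) + 2*(1)*conj(-1) + 2*(5)*conj(1) + 5*(-2)*conj(1) + 5*(-4)*conj(-1)]
      = (1/20)[(10) + (4) + (-2) + (10) + (-2) + (10) + (-10) + (20)] = 40/20 = 2
  <chi_rho, chi_4> = (1/20)[1*(10)*conj(1) + 1*(-4)*conj(-1) + 2*(1)*conj(-1) + 2*(5)*conj(1) + 2*(1)*conj(-1) + 2*(5)*conj(1) + 5*(-2)*conj(-1) + 5*(-4)*conj(1)]
      = (1/20)[(10) + (4) + (-2) + (10) + (-2) + (10) + (10) + (-20)] = 20/20 = 1
  <chi_rho, chi_5> = (1/20)[1*(10)*conj(2) + 1*(-4)*conj(-2) + 2*(1)*conj(1/2 + sqrt(5)/2) + 2*(5)*conj(-1/2 + sqrt(5)/2) + 2*(1)*conj(1/2 - sqrt(5)/2) + 2*(5)*conj(-sqrt(5)/2 - 1/2) + 5*(-2)*conj(0) + 5*(-4)*conj(0)]
      = (1/20)[(20) + (8) + (1 + sqrt(5)) + (-5 + 5*sqrt(5)) + (1 - sqrt(5)) + (-5*sqrt(5) - 5) + (0) + (0)] = 20/20 = 1
  <chi_rho, chi_6> = (1/20)[1*(10)*conj(2) + 1*(-4)*conj(2) + 2*(1)*conj(-1/2 + sqrt(5)/2) + 2*(5)*conj(-sqrt(5)/2 - 1/2) + 2*(1)*conj(-sqrt(5)/2 - 1/2) + 2*(5)*conj(-1/2 + sqrt(5)/2) + 5*(-2)*conj(0) + 5*(-4)*conj(0)]
      = (1/20)[(20) + (-8) + (-1 + sqrt(5)) + (-5*sqrt(5) - 5) + (-sqrt(5) - 1) + (-5 + 5*sqrt(5)) + (0) + (0)] = 0/20 = 0
  <chi_rho, chi_7> = (1/20)[1*(10)*conj(2) + 1*(-4)*conj(-2) + 2*(1)*conj(1/2 - sqrt(5)/2) + 2*(5)*conj(-sqrt(5)/2 - 1/2) + 2*(1)*conj(1/2 + sqrt(5)/2) + 2*(5)*conj(-1/2 + sqrt(5)/2) + 5*(-2)*conj(0) + 5*(-4)*conj(0)]
      = (1/20)[(20) + (8) + (1 - sqrt(5)) + (-5*sqrt(5) - 5) + (1 + sqrt(5)) + (-5 + 5*sqrt(5)) + (0) + (0)] = 20/20 = 1
  <chi_rho, chi_8> = (1/20)[1*(10)*conj(2) + 1*(-4)*conj(2) + 2*(1)*conj(-sqrt(5)/2 - 1/2) + 2*(5)*conj(-1/2 + sqrt(5)/2) + 2*(1)*conj(-1/2 + sqrt(5)/2) + 2*(5)*conj(-sqrt(5)/2 - 1/2) + 5*(-2)*conj(0) + 5*(-4)*conj(0)]
      = (1/20)[(20) + (-8) + (-sqrt(5) - 1) + (-5 + 5*sqrt(5)) + (-1 + sqrt(5)) + (-5*sqrt(5) - 5) + (0) + (0)] = 0/20 = 0
Dimension check: dim(rho) = sum (mult * dim) = 0*1 + 3*1 + 2*1 + 1*1 + 1*2 + 0*2 + 1*2 + 0*2 = 10 = chi_rho(e) = 10.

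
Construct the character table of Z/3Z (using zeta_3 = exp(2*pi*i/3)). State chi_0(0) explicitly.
Character table of Z/3Z (irreps indexed chi_0,...,chi_2 with chi_k(m) = zeta_3^(k*m), zeta_3 = exp(2*pi*i/3)):
  irrep \ class  {0} (size 1)  {1} (size 1)    {2} (size 1)  
  chi_0          1             1               1             
  chi_1          1             exp(2*I*pi/3)   exp(-2*I*pi/3)
  chi_2          1             exp(-2*I*pi/3)  exp(2*I*pi/3) 

Spot check: chi_0(0) = zeta_3^(0*0) = zeta_3^0 = 1.

Argument: Z/3Z is abelian, so all 3 irreducible complex representations are 1-dimensional. They are given by chi_k(m) = zeta_3^(k*m) for k = 0,...,2. Row orthogonality: sum_m chi_k(m) conj(chi_l(m)) = 3 * [k = l].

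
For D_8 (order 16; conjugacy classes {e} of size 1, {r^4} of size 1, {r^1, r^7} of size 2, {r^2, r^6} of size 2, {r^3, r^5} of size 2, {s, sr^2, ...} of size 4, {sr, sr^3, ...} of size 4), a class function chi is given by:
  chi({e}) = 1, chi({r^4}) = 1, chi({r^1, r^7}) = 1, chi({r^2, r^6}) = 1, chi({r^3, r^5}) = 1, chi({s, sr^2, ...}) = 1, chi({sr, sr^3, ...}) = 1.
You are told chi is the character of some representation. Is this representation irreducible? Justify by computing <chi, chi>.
Irreducible: <chi, chi> = 1.

Derivation: <chi, chi> = (1/|G|) sum_C |C| * |chi(C)|^2 = (1/16)[1*|1|^2 + 1*|1|^2 + 2*|1|^2 + 2*|1|^2 + 2*|1|^2 + 4*|1|^2 + 4*|1|^2]
  = (1/16)[(1) + (1) + (2) + (2) + (2) + (4) + (4)] = 16/16 = 1.
A character is irreducible iff <chi, chi> = 1, so this representation is irreducible.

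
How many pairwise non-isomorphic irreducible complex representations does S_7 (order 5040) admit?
15

Reasoning: The number of irreducible complex representations of a finite group equals its number of conjugacy classes. Conjugacy classes in S_7 correspond to cycle types, i.e. partitions of 7; there are p(7) = 15 of them, so S_7 (order 5040) has exactly 15 irreducible complex representations.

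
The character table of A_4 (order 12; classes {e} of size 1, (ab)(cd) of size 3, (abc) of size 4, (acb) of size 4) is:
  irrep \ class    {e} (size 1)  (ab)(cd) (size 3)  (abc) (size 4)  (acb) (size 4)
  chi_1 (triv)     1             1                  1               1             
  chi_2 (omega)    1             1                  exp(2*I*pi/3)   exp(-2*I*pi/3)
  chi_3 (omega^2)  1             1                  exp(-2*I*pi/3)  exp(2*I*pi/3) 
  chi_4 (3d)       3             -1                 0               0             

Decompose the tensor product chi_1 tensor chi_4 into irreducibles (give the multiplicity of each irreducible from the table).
chi_1 tensor chi_4 = chi_4 (all other irreducibles have multiplicity 0).

Working: The character of a tensor product is the pointwise product (chi_1 * chi_4)(C) = chi_1(C) * chi_4(C):
  {e}: (1)*(3), (ab)(cd): (1)*(-1), (abc): (1)*(0), (acb): (1)*(0)
so (chi_1 * chi_4) takes values
  {e} -> 3, (ab)(cd) -> -1, (abc) -> 0, (acb) -> 0.
Now take the inner product of this character with each irreducible chi from the table, <chi_1*chi_4, chi> = (1/12) sum_C |C| (chi_1*chi_4)(C) conj(chi(C)):
  <chi_1*chi_4, chi_1> = (1/12)[1*(3)*conj(1) + 3*(-1)*conj(1) + 4*(0)*conj(1) + 4*(0)*conj(1)]
      = (1/12)[(3) + (-3) + (0) + (0)] = 0/12 = 0
  <chi_1*chi_4, chi_2> = (1/12)[1*(3)*conj(1) + 3*(-1)*conj(1) + 4*(0)*conj(exp(2*I*pi/3)) + 4*(0)*conj(exp(-2*I*pi/3))]
      = (1/12)[(3) + (-3) + (0) + (0)] = 0/12 = 0
  <chi_1*chi_4, chi_3> = (1/12)[1*(3)*conj(1) + 3*(-1)*conj(1) + 4*(0)*conj(exp(-2*I*pi/3)) + 4*(0)*conj(exp(2*I*pi/3))]
      = (1/12)[(3) + (-3) + (0) + (0)] = 0/12 = 0
  <chi_1*chi_4, chi_4> = (1/12)[1*(3)*conj(3) + 3*(-1)*conj(-1) + 4*(0)*conj(0) + 4*(0)*conj(0)]
      = (1/12)[(9) + (3) + (0) + (0)] = 12/12 = 1
(Exp terms are combined using exp(i*s)*conj(exp(i*t)) = exp(i*(s-t)), and sums of them are collapsed using the identity that for every m > 1 the m distinct m-th roots of unity sum to 0, e.g. 1 + exp(2*I*pi/3) + exp(-2*I*pi/3) = 0.)
Hence the multiplicities are chi_4: 1. Dimension check: dim(chi_1)*dim(chi_4) = 1*3 = 3 and sum (mult * dim) = 1*3 = 3.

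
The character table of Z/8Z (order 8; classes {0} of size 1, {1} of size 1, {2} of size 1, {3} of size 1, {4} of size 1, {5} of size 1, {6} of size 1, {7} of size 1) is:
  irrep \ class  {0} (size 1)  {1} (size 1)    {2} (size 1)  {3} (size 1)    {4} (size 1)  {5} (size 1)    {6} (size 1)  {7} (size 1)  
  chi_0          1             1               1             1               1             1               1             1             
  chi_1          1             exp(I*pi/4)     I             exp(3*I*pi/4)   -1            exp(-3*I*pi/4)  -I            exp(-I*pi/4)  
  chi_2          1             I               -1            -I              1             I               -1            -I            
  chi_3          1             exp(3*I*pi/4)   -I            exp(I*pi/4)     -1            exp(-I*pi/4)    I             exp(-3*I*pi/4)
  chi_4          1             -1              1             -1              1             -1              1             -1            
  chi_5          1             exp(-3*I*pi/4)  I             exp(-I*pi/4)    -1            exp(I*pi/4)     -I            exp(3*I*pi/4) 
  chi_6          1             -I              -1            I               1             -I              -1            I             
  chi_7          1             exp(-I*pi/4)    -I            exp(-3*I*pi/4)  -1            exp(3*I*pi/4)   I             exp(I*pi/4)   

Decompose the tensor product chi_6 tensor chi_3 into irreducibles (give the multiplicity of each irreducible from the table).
chi_6 tensor chi_3 = chi_1 (all other irreducibles have multiplicity 0).

Argument: The character of a tensor product is the pointwise product (chi_6 * chi_3)(C) = chi_6(C) * chi_3(C):
  {0}: (1)*(1), {1}: (-I)*(exp(3*I*pi/4)), {2}: (-1)*(-I), {3}: (I)*(exp(I*pi/4)), {4}: (1)*(-1), {5}: (-I)*(exp(-I*pi/4)), {6}: (-1)*(I), {7}: (I)*(exp(-3*I*pi/4))
so (chi_6 * chi_3) takes values
  {0} -> 1, {1} -> -exp(-3*I*pi/4), {2} -> I, {3} -> exp(3*I*pi/4), {4} -> -1, {5} -> -exp(I*pi/4), {6} -> -I, {7} -> exp(-I*pi/4).
Now take the inner product of this character with each irreducible chi from the table, <chi_6*chi_3, chi> = (1/8) sum_C |C| (chi_6*chi_3)(C) conj(chi(C)):
  <chi_6*chi_3, chi_0> = (1/8)[1*(1)*conj(1) + 1*(-exp(-3*I*pi/4))*conj(1) + 1*(I)*conj(1) + 1*(exp(3*I*pi/4))*conj(1) + 1*(-1)*conj(1) + 1*(-exp(I*pi/4))*conj(1) + 1*(-I)*conj(1) + 1*(exp(-I*pi/4))*conj(1)]
      = (1/8)[(1) + (-exp(-3*I*pi/4)) + (I) + (exp(3*I*pi/4)) + (-1) + (-exp(I*pi/4)) + (-I) + (exp(-I*pi/4))] = 0/8 = 0
  <chi_6*chi_3, chi_1> = (1/8)[1*(1)*conj(1) + 1*(-exp(-3*I*pi/4))*conj(exp(I*pi/4)) + 1*(I)*conj(I) + 1*(exp(3*I*pi/4))*conj(exp(3*I*pi/4)) + 1*(-1)*conj(-1) + 1*(-exp(I*pi/4))*conj(exp(-3*I*pi/4)) + 1*(-I)*conj(-I) + 1*(exp(-I*pi/4))*conj(exp(-I*pi/4))]
      = (1/8)[(1) + (1) + (1) + (1) + (1) + (1) + (1) + (1)] = 8/8 = 1
  <chi_6*chi_3, chi_2> = (1/8)[1*(1)*conj(1) + 1*(-exp(-3*I*pi/4))*conj(I) + 1*(I)*conj(-1) + 1*(exp(3*I*pi/4))*conj(-I) + 1*(-1)*conj(1) + 1*(-exp(I*pi/4))*conj(I) + 1*(-I)*conj(-1) + 1*(exp(-I*pi/4))*conj(-I)]
      = (1/8)[(1) + (exp(-I*pi/4)) + (-I) + (exp(-3*I*pi/4)) + (-1) + (exp(3*I*pi/4)) + (I) + (exp(I*pi/4))] = 0/8 = 0
  <chi_6*chi_3, chi_3> = (1/8)[1*(1)*conj(1) + 1*(-exp(-3*I*pi/4))*conj(exp(3*I*pi/4)) + 1*(I)*conj(-I) + 1*(exp(3*I*pi/4))*conj(exp(I*pi/4)) + 1*(-1)*conj(-1) + 1*(-exp(I*pi/4))*conj(exp(-I*pi/4)) + 1*(-I)*conj(I) + 1*(exp(-I*pi/4))*conj(exp(-3*I*pi/4))]
      = (1/8)[(1) + (-I) + (-1) + (I) + (1) + (-I) + (-1) + (I)] = 0/8 = 0
  <chi_6*chi_3, chi_4> = (1/8)[1*(1)*conj(1) + 1*(-exp(-3*I*pi/4))*conj(-1) + 1*(I)*conj(1) + 1*(exp(3*I*pi/4))*conj(-1) + 1*(-1)*conj(1) + 1*(-exp(I*pi/4))*conj(-1) + 1*(-I)*conj(1) + 1*(exp(-I*pi/4))*conj(-1)]
      = (1/8)[(1) + (exp(-3*I*pi/4)) + (I) + (-exp(3*I*pi/4)) + (-1) + (exp(I*pi/4)) + (-I) + (-exp(-I*pi/4))] = 0/8 = 0
  <chi_6*chi_3, chi_5> = (1/8)[1*(1)*conj(1) + 1*(-exp(-3*I*pi/4))*conj(exp(-3*I*pi/4)) + 1*(I)*conj(I) + 1*(exp(3*I*pi/4))*conj(exp(-I*pi/4)) + 1*(-1)*conj(-1) + 1*(-exp(I*pi/4))*conj(exp(I*pi/4)) + 1*(-I)*conj(-I) + 1*(exp(-I*pi/4))*conj(exp(3*I*pi/4))]
      = (1/8)[(1) + (-1) + (1) + (-1) + (1) + (-1) + (1) + (-1)] = 0/8 = 0
  <chi_6*chi_3, chi_6> = (1/8)[1*(1)*conj(1) + 1*(-exp(-3*I*pi/4))*conj(-I) + 1*(I)*conj(-1) + 1*(exp(3*I*pi/4))*conj(I) + 1*(-1)*conj(1) + 1*(-exp(I*pi/4))*conj(-I) + 1*(-I)*conj(-1) + 1*(exp(-I*pi/4))*conj(I)]
      = (1/8)[(1) + (-exp(-I*pi/4)) + (-I) + (-exp(-3*I*pi/4)) + (-1) + (-exp(3*I*pi/4)) + (I) + (-exp(I*pi/4))] = 0/8 = 0
  <chi_6*chi_3, chi_7> = (1/8)[1*(1)*conj(1) + 1*(-exp(-3*I*pi/4))*conj(exp(-I*pi/4)) + 1*(I)*conj(-I) + 1*(exp(3*I*pi/4))*conj(exp(-3*I*pi/4)) + 1*(-1)*conj(-1) + 1*(-exp(I*pi/4))*conj(exp(3*I*pi/4)) + 1*(-I)*conj(I) + 1*(exp(-I*pi/4))*conj(exp(I*pi/4))]
      = (1/8)[(1) + (I) + (-1) + (-I) + (1) + (I) + (-1) + (-I)] = 0/8 = 0
(Exp terms are combined using exp(i*s)*conj(exp(i*t)) = exp(i*(s-t)), and sums of them are collapsed using the identity that for every m > 1 the m distinct m-th roots of unity sum to 0, e.g. 1 + exp(2*I*pi/3) + exp(-2*I*pi/3) = 0.)
Hence the multiplicities are chi_1: 1. Dimension check: dim(chi_6)*dim(chi_3) = 1*1 = 1 and sum (mult * dim) = 1*1 = 1.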